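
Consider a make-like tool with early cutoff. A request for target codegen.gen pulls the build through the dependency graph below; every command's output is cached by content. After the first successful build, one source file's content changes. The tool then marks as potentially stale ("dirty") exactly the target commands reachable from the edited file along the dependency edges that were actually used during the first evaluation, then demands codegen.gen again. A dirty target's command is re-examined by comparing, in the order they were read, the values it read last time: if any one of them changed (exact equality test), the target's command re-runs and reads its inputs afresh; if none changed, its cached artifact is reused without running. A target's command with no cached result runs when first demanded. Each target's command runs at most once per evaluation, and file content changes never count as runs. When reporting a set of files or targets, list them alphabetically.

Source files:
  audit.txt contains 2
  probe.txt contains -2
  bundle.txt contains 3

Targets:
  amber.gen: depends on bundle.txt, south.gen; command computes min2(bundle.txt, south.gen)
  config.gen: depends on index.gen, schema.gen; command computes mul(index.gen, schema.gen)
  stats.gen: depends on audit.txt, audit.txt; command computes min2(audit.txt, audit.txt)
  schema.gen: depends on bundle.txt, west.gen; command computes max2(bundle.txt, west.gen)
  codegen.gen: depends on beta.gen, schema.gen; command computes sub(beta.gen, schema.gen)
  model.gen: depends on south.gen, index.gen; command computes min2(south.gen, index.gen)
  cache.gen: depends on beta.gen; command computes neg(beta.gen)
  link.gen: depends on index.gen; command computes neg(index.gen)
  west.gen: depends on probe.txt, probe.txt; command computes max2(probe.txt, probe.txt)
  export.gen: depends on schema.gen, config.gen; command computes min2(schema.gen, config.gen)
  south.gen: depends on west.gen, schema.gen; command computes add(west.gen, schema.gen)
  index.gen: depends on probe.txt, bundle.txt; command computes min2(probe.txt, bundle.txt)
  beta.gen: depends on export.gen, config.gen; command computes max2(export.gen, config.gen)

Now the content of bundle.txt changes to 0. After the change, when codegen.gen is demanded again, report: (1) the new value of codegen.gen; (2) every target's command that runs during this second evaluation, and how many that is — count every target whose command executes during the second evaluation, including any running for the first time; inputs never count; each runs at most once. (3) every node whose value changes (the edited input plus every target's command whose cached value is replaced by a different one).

First demand of the output computes:
  index.gen = min2(-2, 3) = -2
  west.gen = max2(-2, -2) = -2
  schema.gen = max2(3, -2) = 3
  config.gen = mul(-2, 3) = -6
  export.gen = min2(3, -6) = -6
  beta.gen = max2(-6, -6) = -6
  codegen.gen = sub(-6, 3) = -9

After the edit, cleaning proceeds:
  index.gen: a read changed (bundle.txt 3->0) — executes, giving -2 — identical to its old value.
  schema.gen: a read changed (bundle.txt 3->0) — executes, giving 0.
  config.gen: a read changed (schema.gen 3->0) — executes, giving 0.
  export.gen: a read changed (schema.gen 3->0; config.gen -6->0) — executes, giving 0.
  beta.gen: a read changed (export.gen -6->0; config.gen -6->0) — executes, giving 0.
  codegen.gen: a read changed (beta.gen -6->0; schema.gen 3->0) — executes, giving 0.

Demanding codegen.gen again yields 0.
6 target commands run: beta.gen, codegen.gen, config.gen, export.gen, index.gen, schema.gen.
The nodes whose values change: beta.gen, bundle.txt, codegen.gen, config.gen, export.gen, schema.gen.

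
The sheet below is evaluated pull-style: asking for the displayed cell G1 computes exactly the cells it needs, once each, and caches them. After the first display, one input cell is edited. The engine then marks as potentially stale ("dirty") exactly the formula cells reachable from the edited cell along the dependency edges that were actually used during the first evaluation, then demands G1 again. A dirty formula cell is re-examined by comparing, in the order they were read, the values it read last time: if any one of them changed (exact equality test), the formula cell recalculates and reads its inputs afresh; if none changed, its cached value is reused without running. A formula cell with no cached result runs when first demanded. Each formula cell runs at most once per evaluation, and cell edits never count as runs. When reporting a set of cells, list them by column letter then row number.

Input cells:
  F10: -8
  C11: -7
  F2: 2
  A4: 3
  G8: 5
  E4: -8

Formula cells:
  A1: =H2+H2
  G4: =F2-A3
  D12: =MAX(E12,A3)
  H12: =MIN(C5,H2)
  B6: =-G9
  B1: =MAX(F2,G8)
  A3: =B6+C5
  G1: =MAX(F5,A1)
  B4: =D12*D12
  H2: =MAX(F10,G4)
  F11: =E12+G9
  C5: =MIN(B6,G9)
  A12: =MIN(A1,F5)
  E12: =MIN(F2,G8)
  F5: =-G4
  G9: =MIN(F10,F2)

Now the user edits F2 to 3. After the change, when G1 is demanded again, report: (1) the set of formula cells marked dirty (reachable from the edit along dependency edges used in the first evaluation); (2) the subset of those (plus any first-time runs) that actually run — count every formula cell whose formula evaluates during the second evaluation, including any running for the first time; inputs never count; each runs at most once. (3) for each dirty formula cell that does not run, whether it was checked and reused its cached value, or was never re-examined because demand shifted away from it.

First demand of the output computes:
  G9 = MIN(-8, 2) = -8
  B6 = -(-8) = 8
  C5 = MIN(8, -8) = -8
  A3 = 8 + -8 = 0
  G4 = 2 - 0 = 2
  F5 = -(2) = -2
  H2 = MAX(-8, 2) = 2
  A1 = 2 + 2 = 4
  G1 = MAX(-2, 4) = 4

After the edit, cleaning proceeds:
  G9: a read changed (F2 2->3) — executes, giving -8 — identical to its old value.
  B6: dirty, but its reads are unchanged (G9 unchanged); cached 8 stands.
  C5: dirty, but its reads are unchanged (B6 unchanged, G9 unchanged); cached -8 stands.
  A3: dirty, but its reads are unchanged (B6 unchanged, C5 unchanged); cached 0 stands.
  G4: a read changed (F2 2->3) — executes, giving 3.
  F5: a read changed (G4 2->3) — executes, giving -3.
  H2: a read changed (G4 2->3) — executes, giving 3.
  A1: a read changed (H2 2->3; H2 2->3) — executes, giving 6.
  G1: a read changed (F5 -2->-3; A1 4->6) — executes, giving 6.

Note where the cutoff bites: B6 is checked, finds nothing changed, and keeps its cache.

The edit dirties: A1, A3, B6, C5, F5, G1, G4, G9, H2.
6 formula cells run: A1, F5, G1, G4, G9, H2.
Cache hits after checking: A3, B6, C5.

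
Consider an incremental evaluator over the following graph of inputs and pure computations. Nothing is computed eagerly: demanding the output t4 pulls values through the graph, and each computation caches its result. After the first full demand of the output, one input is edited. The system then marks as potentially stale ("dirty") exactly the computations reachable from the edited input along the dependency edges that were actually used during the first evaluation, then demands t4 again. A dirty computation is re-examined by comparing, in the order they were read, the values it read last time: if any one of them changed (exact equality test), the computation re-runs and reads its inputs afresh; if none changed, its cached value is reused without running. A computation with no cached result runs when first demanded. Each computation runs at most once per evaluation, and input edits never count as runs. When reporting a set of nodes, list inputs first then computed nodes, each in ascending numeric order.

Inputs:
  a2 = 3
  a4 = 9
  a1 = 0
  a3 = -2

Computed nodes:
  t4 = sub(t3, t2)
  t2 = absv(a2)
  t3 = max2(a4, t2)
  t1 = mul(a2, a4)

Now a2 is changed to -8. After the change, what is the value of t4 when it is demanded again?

t4 now evaluates to 1.

Initial pass — values computed on the first demand:
  t2 = absv(3) = 3
  t3 = max2(9, 3) = 9
  t4 = sub(9, 3) = 6

Second demand — change propagation:
  t2: re-runs because a2 3->-8; new result 8.
  t3: re-runs because t2 3->8; new result 9 (unchanged).
  t4: re-runs because t2 3->8; new result 1.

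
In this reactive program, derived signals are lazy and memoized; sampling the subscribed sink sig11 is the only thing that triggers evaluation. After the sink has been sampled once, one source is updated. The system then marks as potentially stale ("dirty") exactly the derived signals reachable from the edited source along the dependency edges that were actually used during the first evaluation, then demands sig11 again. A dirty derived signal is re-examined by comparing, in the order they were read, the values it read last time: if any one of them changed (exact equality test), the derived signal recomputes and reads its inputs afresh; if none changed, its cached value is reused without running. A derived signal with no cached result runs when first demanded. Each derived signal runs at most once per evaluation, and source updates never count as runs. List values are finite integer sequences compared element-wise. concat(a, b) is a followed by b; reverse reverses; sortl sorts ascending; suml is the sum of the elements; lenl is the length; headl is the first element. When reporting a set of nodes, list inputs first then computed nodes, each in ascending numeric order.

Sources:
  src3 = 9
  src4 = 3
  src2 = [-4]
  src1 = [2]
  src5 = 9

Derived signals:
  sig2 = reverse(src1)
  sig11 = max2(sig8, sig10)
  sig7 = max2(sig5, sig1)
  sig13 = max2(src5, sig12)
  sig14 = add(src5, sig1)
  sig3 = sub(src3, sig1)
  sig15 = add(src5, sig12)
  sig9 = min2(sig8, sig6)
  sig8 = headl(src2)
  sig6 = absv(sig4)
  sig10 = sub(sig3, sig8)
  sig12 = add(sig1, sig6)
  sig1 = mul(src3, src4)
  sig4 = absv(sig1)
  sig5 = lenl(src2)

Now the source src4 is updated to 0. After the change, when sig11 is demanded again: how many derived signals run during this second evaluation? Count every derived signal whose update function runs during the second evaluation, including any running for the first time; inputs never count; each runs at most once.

First demand of the output computes:
  sig1 = mul(9, 3) = 27
  sig3 = sub(9, 27) = -18
  sig8 = headl([-4]) = -4
  sig10 = sub(-18, -4) = -14
  sig11 = max2(-4, -14) = -4

After the edit, cleaning proceeds:
  sig1: a read changed (src4 3->0) — executes, giving 0.
  sig3: a read changed (sig1 27->0) — executes, giving 9.
  sig10: a read changed (sig3 -18->9) — executes, giving 13.
  sig11: a read changed (sig10 -14->13) — executes, giving 13.

4 derived signals run: sig1, sig3, sig10, sig11.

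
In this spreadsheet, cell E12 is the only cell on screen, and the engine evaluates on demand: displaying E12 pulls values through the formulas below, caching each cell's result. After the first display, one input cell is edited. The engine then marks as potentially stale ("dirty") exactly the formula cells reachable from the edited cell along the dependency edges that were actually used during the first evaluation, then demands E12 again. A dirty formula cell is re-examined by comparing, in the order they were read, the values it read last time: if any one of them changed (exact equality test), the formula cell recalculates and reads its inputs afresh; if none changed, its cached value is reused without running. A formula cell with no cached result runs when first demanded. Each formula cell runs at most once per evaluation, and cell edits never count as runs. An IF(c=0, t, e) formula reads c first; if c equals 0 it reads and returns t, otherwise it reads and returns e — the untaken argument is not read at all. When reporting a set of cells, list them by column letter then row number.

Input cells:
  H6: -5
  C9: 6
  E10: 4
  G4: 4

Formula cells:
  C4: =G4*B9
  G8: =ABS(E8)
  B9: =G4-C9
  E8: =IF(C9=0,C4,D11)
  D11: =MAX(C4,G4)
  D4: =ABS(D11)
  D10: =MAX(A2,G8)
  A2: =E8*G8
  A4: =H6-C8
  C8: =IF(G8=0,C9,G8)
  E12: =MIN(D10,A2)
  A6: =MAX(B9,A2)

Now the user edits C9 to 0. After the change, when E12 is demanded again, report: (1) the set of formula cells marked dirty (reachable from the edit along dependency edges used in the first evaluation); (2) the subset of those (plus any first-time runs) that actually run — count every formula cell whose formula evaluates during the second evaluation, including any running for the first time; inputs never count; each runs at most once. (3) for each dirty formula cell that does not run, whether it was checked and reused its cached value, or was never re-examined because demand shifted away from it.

Dirty set: A2, B9, C4, D10, D11, E8, E12, G8.
Run set: A2, B9, C4, D10, E8, E12, G8 (7 run).
Left stale — demand moved off them: D11.
The important point: the flipped condition redirects demand; D11 is left stale, never re-checked.

Initial pass — values computed on the first demand:
  B9 = 4 - 6 = -2
  C4 = 4 * -2 = -8
  D11 = MAX(-8, 4) = 4
  E8 = IF(C9=0: C9=6 -> else branch D11) = 4
  G8 = ABS(4) = 4
  A2 = 4 * 4 = 16
  D10 = MAX(16, 4) = 16
  E12 = MIN(16, 16) = 16

Second demand — change propagation:
  B9: re-runs because C9 6->0; new result 4.
  C4: re-runs because B9 -2->4; new result 16.
  D11: dirty yet unreached — the second evaluation never asks for it.
  E8: re-runs because C9 6->0; new result 16.
  G8: re-runs because E8 4->16; new result 16.
  A2: re-runs because E8 4->16; G8 4->16; new result 256.
  D10: re-runs because A2 16->256; G8 4->16; new result 256.
  E12: re-runs because D10 16->256; A2 16->256; new result 256.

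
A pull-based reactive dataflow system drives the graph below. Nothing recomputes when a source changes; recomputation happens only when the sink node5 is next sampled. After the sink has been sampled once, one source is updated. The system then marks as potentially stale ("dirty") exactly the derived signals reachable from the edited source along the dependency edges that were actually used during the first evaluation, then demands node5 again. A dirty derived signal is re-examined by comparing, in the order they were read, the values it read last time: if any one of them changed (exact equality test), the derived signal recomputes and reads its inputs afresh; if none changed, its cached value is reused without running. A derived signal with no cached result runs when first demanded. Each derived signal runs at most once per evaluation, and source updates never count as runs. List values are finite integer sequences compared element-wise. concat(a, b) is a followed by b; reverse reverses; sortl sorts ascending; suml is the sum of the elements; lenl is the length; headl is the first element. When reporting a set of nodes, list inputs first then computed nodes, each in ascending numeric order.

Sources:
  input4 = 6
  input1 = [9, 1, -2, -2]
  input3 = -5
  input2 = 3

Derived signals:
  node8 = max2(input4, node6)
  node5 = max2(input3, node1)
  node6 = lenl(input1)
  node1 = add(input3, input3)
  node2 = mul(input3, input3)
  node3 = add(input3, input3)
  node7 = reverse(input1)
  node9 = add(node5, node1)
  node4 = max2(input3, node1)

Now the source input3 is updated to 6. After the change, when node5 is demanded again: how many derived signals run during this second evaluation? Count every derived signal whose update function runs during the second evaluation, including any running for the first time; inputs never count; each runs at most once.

Derived signals that run: node1, node5 — 2 in total.

First evaluation (everything demanded from the output):
  node1 = add(-5, -5) = -10
  node5 = max2(-5, -10) = -5

Propagation after the edit:
  node1: runs — input3 -5->6; input3 -5->6; result 12.
  node5: runs — input3 -5->6; node1 -10->12; result 12.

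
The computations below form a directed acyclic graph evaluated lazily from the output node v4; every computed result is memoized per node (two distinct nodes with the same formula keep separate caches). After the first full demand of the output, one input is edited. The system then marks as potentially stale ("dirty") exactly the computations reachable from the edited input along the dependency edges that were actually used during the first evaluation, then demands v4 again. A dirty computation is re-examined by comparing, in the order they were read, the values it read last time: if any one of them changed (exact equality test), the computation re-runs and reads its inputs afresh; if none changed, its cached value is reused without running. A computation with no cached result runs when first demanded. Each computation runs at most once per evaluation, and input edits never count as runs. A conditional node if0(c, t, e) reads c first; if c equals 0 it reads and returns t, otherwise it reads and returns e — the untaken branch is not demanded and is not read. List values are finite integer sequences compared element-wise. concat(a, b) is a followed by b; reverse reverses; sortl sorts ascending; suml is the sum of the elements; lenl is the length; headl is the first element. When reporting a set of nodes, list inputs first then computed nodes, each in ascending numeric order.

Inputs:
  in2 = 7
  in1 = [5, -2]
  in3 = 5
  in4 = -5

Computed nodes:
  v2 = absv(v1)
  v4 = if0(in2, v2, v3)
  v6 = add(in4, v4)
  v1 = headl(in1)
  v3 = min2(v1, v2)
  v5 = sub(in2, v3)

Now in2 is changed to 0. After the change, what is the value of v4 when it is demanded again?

Demanding v4 again yields 5.

First demand of the output computes:
  v1 = headl([5, -2]) = 5
  v2 = absv(5) = 5
  v3 = min2(5, 5) = 5
  v4 = if0(in2=7 -> else branch v3) = 5

After the edit, cleaning proceeds:
  v4: a read changed (in2 7->0) — executes, giving 5 — identical to its old value.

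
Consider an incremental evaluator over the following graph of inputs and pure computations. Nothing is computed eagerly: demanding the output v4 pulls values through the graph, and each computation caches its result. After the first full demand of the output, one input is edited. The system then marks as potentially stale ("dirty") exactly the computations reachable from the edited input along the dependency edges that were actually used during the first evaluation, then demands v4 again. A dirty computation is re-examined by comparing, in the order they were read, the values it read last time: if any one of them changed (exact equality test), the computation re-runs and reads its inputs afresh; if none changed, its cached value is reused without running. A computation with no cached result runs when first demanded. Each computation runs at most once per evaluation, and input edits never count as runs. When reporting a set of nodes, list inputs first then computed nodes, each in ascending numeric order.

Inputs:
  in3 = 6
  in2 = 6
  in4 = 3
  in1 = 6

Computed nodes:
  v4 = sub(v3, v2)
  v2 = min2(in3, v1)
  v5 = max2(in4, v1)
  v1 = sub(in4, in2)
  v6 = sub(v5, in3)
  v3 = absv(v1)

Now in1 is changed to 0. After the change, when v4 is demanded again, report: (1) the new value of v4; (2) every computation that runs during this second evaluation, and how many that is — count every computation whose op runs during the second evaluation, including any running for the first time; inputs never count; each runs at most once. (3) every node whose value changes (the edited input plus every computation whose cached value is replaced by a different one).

Initial pass — values computed on the first demand:
  v1 = sub(3, 6) = -3
  v2 = min2(6, -3) = -3
  v3 = absv(-3) = 3
  v4 = sub(3, -3) = 6

Second demand — change propagation:
  no demanded computation ever read in1, so the edit dirties nothing and nothing runs.

The important point: nothing the output needs ever reads in1, so the edit is invisible to it.

v4 now evaluates to 6.
Run set: none (0 run).
Changed values: in1.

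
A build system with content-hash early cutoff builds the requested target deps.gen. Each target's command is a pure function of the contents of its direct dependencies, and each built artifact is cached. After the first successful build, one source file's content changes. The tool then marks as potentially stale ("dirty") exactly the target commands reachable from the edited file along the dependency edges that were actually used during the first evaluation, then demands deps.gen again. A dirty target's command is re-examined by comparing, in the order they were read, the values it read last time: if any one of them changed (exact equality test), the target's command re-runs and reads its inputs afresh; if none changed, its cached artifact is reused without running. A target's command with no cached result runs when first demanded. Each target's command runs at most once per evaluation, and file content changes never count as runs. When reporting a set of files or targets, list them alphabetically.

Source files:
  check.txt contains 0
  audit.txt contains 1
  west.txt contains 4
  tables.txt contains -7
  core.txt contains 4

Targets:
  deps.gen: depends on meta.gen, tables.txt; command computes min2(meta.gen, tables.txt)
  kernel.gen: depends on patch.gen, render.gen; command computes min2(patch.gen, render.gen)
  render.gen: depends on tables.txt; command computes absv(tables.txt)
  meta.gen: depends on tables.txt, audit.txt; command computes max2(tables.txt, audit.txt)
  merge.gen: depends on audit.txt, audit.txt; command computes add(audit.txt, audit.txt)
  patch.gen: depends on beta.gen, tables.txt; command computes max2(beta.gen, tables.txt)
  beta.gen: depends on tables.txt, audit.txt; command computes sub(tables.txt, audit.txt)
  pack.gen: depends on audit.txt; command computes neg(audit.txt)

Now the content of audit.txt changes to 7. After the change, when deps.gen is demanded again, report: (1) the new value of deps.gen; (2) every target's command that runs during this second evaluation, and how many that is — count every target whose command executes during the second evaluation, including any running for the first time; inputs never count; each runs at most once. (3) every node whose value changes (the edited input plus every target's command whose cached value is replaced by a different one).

First evaluation (everything demanded from the output):
  meta.gen = max2(-7, 1) = 1
  deps.gen = min2(1, -7) = -7

Propagation after the edit:
  meta.gen: runs — audit.txt 1->7; result 7.
  deps.gen: runs — meta.gen 1->7; result -7 (same value as before).

New value of deps.gen: -7.
Target commands that run: deps.gen, meta.gen — 2 in total.
Values that change: audit.txt, meta.gen.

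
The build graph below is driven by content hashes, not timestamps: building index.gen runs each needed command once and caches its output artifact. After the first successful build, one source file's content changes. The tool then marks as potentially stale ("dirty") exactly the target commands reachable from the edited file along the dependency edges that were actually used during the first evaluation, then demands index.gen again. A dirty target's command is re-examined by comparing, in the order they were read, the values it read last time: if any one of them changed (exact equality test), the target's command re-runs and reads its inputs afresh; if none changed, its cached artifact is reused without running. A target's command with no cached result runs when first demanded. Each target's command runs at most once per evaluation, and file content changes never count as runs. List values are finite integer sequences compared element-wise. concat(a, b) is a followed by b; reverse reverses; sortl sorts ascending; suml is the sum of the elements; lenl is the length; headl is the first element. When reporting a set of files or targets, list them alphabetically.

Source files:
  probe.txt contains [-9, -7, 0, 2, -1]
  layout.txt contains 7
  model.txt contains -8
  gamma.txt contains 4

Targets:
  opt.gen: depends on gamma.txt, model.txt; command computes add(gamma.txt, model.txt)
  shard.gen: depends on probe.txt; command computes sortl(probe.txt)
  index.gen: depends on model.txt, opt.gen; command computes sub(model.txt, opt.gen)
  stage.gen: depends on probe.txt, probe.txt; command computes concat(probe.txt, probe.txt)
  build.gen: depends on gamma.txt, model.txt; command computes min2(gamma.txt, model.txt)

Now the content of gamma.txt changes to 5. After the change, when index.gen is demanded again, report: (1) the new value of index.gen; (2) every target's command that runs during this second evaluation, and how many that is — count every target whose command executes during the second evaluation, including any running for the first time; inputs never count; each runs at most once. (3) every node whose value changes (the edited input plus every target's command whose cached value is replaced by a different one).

index.gen now evaluates to -5.
Run set: index.gen, opt.gen (2 run).
Changed values: gamma.txt, index.gen, opt.gen.

Initial pass — values computed on the first demand:
  opt.gen = add(4, -8) = -4
  index.gen = sub(-8, -4) = -4

Second demand — change propagation:
  opt.gen: re-runs because gamma.txt 4->5; new result -3.
  index.gen: re-runs because opt.gen -4->-3; new result -5.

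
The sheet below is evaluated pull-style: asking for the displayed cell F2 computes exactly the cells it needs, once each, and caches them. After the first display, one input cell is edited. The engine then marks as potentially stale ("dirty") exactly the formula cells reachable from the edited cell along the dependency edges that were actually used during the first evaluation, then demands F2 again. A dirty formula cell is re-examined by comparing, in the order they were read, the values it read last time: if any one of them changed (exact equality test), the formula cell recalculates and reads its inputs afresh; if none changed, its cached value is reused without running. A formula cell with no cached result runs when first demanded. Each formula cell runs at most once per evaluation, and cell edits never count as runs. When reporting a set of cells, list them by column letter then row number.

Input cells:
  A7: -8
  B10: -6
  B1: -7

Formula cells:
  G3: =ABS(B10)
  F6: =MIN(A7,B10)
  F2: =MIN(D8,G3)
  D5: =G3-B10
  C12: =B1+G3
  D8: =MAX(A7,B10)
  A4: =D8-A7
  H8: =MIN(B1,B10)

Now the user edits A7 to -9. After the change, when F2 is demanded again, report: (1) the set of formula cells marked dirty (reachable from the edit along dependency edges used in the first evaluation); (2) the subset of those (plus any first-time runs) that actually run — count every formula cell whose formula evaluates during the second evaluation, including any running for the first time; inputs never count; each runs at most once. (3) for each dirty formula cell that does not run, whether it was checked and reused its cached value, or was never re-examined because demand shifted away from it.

The edit dirties: D8, F2.
1 formula cells run: D8.
Cache hits after checking: F2.
Note the absorption at D8: it re-runs yet its value is the same, leaving the output's value untouched.

First demand of the output computes:
  D8 = MAX(-8, -6) = -6
  G3 = ABS(-6) = 6
  F2 = MIN(-6, 6) = -6

After the edit, cleaning proceeds:
  D8: a read changed (A7 -8->-9) — executes, giving -6 — identical to its old value.
  F2: dirty, but its reads are unchanged (D8 unchanged, G3 unchanged); cached -6 stands.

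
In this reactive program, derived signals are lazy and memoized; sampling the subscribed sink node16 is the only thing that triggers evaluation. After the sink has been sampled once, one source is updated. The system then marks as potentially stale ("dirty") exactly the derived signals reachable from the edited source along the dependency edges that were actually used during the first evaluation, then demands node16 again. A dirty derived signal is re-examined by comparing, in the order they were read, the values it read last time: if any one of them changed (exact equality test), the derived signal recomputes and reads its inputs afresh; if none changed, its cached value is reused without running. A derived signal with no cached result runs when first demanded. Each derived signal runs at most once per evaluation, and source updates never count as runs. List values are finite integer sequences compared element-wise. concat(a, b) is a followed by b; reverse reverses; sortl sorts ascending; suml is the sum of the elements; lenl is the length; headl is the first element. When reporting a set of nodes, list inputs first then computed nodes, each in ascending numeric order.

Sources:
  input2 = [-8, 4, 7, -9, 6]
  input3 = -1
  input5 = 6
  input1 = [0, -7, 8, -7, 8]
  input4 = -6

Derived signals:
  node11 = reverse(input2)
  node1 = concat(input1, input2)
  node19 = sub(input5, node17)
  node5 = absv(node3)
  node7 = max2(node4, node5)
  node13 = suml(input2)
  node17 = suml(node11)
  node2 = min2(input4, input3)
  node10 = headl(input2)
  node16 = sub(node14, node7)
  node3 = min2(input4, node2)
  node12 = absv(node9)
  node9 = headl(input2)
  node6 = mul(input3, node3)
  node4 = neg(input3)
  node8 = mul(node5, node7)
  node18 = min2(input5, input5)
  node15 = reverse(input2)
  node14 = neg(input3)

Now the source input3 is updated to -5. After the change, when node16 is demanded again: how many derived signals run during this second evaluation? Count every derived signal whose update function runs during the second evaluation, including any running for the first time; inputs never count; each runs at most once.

5 derived signals run: node2, node4, node7, node14, node16.
Note where the cutoff bites: node3 is checked, finds nothing changed, and keeps its cache.

First demand of the output computes:
  node2 = min2(-6, -1) = -6
  node3 = min2(-6, -6) = -6
  node4 = neg(-1) = 1
  node5 = absv(-6) = 6
  node7 = max2(1, 6) = 6
  node14 = neg(-1) = 1
  node16 = sub(1, 6) = -5

After the edit, cleaning proceeds:
  node2: a read changed (input3 -1->-5) — executes, giving -6 — identical to its old value.
  node3: dirty, but its reads are unchanged (input4 unchanged, node2 unchanged); cached -6 stands.
  node4: a read changed (input3 -1->-5) — executes, giving 5.
  node5: dirty, but its reads are unchanged (node3 unchanged); cached 6 stands.
  node7: a read changed (node4 1->5) — executes, giving 6 — identical to its old value.
  node14: a read changed (input3 -1->-5) — executes, giving 5.
  node16: a read changed (node14 1->5) — executes, giving -1.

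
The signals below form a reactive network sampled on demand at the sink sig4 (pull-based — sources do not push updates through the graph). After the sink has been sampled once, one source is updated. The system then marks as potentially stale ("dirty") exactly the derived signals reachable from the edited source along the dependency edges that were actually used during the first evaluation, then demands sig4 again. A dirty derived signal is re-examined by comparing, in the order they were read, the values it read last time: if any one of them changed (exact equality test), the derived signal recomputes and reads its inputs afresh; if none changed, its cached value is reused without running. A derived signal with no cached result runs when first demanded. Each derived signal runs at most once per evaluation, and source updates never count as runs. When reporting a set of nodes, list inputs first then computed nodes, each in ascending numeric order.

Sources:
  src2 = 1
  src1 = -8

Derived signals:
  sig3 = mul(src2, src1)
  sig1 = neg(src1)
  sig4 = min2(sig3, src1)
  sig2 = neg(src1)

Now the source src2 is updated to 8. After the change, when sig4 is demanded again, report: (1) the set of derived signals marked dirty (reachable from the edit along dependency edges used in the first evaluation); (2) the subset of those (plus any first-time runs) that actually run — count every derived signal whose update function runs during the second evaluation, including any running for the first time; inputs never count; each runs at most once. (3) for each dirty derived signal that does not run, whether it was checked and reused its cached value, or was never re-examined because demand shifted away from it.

Dirty set: sig3, sig4.
Run set: sig3, sig4 (2 run).
All dirty derived signals ended up running.

Initial pass — values computed on the first demand:
  sig3 = mul(1, -8) = -8
  sig4 = min2(-8, -8) = -8

Second demand — change propagation:
  sig3: re-runs because src2 1->8; new result -64.
  sig4: re-runs because sig3 -8->-64; new result -64.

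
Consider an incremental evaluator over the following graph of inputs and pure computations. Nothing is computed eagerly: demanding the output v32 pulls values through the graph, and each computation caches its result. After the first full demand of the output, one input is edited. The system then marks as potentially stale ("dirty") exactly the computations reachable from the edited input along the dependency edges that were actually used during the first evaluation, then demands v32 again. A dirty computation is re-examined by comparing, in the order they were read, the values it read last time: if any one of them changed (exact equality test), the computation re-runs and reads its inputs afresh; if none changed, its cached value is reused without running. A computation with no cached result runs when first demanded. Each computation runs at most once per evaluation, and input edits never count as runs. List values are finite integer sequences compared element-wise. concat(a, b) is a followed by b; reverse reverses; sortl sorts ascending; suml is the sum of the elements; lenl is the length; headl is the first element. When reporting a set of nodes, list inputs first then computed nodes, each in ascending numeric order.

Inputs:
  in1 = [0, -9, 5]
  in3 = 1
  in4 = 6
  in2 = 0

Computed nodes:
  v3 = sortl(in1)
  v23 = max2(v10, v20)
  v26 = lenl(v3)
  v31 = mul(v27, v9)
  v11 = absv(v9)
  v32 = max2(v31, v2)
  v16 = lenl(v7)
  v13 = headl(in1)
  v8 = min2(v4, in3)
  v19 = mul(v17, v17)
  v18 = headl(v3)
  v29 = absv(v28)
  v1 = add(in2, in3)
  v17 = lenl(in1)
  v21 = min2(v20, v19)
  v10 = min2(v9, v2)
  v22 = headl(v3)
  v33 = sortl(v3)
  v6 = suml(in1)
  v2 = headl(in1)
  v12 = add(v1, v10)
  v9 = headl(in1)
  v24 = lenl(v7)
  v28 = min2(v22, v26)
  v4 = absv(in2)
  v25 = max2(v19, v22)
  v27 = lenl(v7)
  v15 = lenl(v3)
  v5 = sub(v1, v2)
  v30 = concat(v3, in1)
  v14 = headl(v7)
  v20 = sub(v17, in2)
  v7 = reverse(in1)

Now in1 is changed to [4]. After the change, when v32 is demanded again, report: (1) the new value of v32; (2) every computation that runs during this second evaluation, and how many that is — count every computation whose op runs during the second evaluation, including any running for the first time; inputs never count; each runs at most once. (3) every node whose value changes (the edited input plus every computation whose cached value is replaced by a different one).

v32 now evaluates to 4.
Run set: v2, v7, v9, v27, v31, v32 (6 run).
Changed values: in1, v2, v7, v9, v27, v31, v32.

Initial pass — values computed on the first demand:
  v2 = headl([0, -9, 5]) = 0
  v7 = reverse([0, -9, 5]) = [5, -9, 0]
  v9 = headl([0, -9, 5]) = 0
  v27 = lenl([5, -9, 0]) = 3
  v31 = mul(3, 0) = 0
  v32 = max2(0, 0) = 0

Second demand — change propagation:
  v2: re-runs because in1 [0, -9, 5]->[4]; new result 4.
  v7: re-runs because in1 [0, -9, 5]->[4]; new result [4].
  v9: re-runs because in1 [0, -9, 5]->[4]; new result 4.
  v27: re-runs because v7 [5, -9, 0]->[4]; new result 1.
  v31: re-runs because v27 3->1; v9 0->4; new result 4.
  v32: re-runs because v31 0->4; v2 0->4; new result 4.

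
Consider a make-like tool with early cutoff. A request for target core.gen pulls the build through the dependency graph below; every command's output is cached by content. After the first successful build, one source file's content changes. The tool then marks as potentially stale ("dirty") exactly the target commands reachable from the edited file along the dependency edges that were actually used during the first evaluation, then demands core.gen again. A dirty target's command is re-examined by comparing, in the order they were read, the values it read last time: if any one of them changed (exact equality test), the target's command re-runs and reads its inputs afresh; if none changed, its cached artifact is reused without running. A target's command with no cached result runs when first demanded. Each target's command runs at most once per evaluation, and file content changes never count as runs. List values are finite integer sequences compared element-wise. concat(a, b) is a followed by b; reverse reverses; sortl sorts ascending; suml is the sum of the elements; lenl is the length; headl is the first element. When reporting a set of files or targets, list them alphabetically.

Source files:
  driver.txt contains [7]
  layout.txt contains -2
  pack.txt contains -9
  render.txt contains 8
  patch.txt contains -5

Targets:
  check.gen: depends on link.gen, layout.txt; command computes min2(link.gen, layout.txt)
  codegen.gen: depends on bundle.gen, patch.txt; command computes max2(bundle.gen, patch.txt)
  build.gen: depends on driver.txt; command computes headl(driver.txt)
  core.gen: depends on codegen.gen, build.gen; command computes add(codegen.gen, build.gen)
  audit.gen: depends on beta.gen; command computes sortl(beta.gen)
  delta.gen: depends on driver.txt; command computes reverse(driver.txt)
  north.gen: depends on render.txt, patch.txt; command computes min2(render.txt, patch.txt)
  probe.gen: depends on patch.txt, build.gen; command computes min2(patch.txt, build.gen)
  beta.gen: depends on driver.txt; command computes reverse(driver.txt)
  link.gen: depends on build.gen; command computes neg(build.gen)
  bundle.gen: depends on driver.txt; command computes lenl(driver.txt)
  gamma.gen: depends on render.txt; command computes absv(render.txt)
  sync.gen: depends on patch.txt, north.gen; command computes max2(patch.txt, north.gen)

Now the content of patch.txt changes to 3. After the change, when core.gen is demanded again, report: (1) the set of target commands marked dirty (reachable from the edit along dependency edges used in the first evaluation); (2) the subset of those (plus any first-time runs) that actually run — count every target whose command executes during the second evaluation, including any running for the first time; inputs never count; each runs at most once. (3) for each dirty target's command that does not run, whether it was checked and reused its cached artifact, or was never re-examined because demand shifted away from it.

First demand of the output computes:
  build.gen = headl([7]) = 7
  bundle.gen = lenl([7]) = 1
  codegen.gen = max2(1, -5) = 1
  core.gen = add(1, 7) = 8

After the edit, cleaning proceeds:
  codegen.gen: a read changed (patch.txt -5->3) — executes, giving 3.
  core.gen: a read changed (codegen.gen 1->3) — executes, giving 10.

The edit dirties: codegen.gen, core.gen.
2 target commands run: codegen.gen, core.gen.
No dirty target's command escaped a run.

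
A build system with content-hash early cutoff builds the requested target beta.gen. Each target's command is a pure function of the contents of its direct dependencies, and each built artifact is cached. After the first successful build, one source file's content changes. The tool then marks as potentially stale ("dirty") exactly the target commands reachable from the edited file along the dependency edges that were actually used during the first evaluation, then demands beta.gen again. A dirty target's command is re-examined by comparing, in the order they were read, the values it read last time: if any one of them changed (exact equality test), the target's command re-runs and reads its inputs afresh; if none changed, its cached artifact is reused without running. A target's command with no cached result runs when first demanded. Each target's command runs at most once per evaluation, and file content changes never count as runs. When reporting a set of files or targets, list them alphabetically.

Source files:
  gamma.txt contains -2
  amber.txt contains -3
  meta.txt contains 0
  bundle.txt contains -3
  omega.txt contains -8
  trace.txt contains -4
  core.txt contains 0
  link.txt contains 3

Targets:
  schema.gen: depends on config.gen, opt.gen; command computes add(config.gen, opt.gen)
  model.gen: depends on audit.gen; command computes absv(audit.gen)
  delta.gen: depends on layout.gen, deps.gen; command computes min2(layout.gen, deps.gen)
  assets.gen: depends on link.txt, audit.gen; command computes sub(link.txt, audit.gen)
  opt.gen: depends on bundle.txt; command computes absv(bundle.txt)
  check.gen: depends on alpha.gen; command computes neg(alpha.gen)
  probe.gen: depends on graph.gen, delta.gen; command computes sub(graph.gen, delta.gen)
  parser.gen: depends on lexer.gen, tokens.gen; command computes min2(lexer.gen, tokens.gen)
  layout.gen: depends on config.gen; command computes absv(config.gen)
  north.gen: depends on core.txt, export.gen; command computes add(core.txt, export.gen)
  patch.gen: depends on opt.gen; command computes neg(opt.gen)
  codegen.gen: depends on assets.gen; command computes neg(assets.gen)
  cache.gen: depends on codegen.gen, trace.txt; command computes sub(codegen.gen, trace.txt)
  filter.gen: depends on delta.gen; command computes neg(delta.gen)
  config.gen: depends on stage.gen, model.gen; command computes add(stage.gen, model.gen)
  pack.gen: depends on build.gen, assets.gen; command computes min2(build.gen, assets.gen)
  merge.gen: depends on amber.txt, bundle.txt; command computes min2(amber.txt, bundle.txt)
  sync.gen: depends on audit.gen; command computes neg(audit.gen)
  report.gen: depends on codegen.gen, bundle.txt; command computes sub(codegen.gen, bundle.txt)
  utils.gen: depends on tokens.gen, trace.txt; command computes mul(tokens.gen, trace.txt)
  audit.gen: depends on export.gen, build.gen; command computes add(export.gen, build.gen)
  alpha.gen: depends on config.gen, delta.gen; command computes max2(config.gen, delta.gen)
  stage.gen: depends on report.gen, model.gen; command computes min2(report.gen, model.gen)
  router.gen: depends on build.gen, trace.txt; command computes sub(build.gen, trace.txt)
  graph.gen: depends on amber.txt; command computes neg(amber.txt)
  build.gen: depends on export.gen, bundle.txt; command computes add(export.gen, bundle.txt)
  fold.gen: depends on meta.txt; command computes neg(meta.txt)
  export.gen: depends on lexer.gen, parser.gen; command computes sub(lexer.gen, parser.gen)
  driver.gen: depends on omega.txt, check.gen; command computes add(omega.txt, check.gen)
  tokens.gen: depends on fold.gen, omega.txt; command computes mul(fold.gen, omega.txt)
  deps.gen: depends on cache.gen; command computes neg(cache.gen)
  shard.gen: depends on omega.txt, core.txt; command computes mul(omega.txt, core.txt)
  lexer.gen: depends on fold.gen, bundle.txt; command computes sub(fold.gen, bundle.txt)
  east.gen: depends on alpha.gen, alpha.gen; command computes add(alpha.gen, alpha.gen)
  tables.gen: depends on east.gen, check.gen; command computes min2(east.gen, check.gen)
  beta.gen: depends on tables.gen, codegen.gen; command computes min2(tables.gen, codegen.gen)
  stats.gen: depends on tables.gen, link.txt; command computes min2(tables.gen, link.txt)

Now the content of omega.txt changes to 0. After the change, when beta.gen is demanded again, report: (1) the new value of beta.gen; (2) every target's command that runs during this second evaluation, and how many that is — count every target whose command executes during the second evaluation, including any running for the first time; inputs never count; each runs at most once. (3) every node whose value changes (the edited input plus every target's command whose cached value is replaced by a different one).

First evaluation (everything demanded from the output):
  fold.gen = neg(0) = 0
  lexer.gen = sub(0, -3) = 3
  tokens.gen = mul(0, -8) = 0
  parser.gen = min2(3, 0) = 0
  export.gen = sub(3, 0) = 3
  build.gen = add(3, -3) = 0
  audit.gen = add(3, 0) = 3
  assets.gen = sub(3, 3) = 0
  codegen.gen = neg(0) = 0
  cache.gen = sub(0, -4) = 4
  deps.gen = neg(4) = -4
  model.gen = absv(3) = 3
  report.gen = sub(0, -3) = 3
  stage.gen = min2(3, 3) = 3
  config.gen = add(3, 3) = 6
  layout.gen = absv(6) = 6
  delta.gen = min2(6, -4) = -4
  alpha.gen = max2(6, -4) = 6
  check.gen = neg(6) = -6
  east.gen = add(6, 6) = 12
  tables.gen = min2(12, -6) = -6
  beta.gen = min2(-6, 0) = -6

Propagation after the edit:
  tokens.gen: runs — omega.txt -8->0; result 0 (same value as before).
  parser.gen: checked — values it read are unchanged (lexer.gen unchanged, tokens.gen unchanged); reused cached 0 without running.
  export.gen: checked — values it read are unchanged (lexer.gen unchanged, parser.gen unchanged); reused cached 3 without running.
  build.gen: checked — values it read are unchanged (export.gen unchanged, bundle.txt unchanged); reused cached 0 without running.
  audit.gen: checked — values it read are unchanged (export.gen unchanged, build.gen unchanged); reused cached 3 without running.
  assets.gen: checked — values it read are unchanged (link.txt unchanged, audit.gen unchanged); reused cached 0 without running.
  codegen.gen: checked — values it read are unchanged (assets.gen unchanged); reused cached 0 without running.
  cache.gen: checked — values it read are unchanged (codegen.gen unchanged, trace.txt unchanged); reused cached 4 without running.
  deps.gen: checked — values it read are unchanged (cache.gen unchanged); reused cached -4 without running.
  model.gen: checked — values it read are unchanged (audit.gen unchanged); reused cached 3 without running.
  report.gen: checked — values it read are unchanged (codegen.gen unchanged, bundle.txt unchanged); reused cached 3 without running.
  stage.gen: checked — values it read are unchanged (report.gen unchanged, model.gen unchanged); reused cached 3 without running.
  config.gen: checked — values it read are unchanged (stage.gen unchanged, model.gen unchanged); reused cached 6 without running.
  layout.gen: checked — values it read are unchanged (config.gen unchanged); reused cached 6 without running.
  delta.gen: checked — values it read are unchanged (layout.gen unchanged, deps.gen unchanged); reused cached -4 without running.
  alpha.gen: checked — values it read are unchanged (config.gen unchanged, delta.gen unchanged); reused cached 6 without running.
  check.gen: checked — values it read are unchanged (alpha.gen unchanged); reused cached -6 without running.
  east.gen: checked — values it read are unchanged (alpha.gen unchanged, alpha.gen unchanged); reused cached 12 without running.
  tables.gen: checked — values it read are unchanged (east.gen unchanged, check.gen unchanged); reused cached -6 without running.
  beta.gen: checked — values it read are unchanged (tables.gen unchanged, codegen.gen unchanged); reused cached -6 without running.

Key observation: the change is absorbed at tokens.gen — it re-runs but produces the same value, and the output's value is unchanged.

New value of beta.gen: -6.
Target commands that run: tokens.gen — 1 in total.
Values that change: omega.txt.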